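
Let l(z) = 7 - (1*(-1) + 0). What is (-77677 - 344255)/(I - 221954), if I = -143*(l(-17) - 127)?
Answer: 421932/204937 ≈ 2.0588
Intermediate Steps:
l(z) = 8 (l(z) = 7 - (-1 + 0) = 7 - 1*(-1) = 7 + 1 = 8)
I = 17017 (I = -143*(8 - 127) = -143*(-119) = 17017)
(-77677 - 344255)/(I - 221954) = (-77677 - 344255)/(17017 - 221954) = -421932/(-204937) = -421932*(-1/204937) = 421932/204937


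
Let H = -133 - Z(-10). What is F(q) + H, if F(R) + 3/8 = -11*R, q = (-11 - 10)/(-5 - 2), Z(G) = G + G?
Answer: -1171/8 ≈ -146.38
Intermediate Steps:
Z(G) = 2*G
q = 3 (q = -21/(-7) = -21*(-⅐) = 3)
H = -113 (H = -133 - 2*(-10) = -133 - 1*(-20) = -133 + 20 = -113)
F(R) = -3/8 - 11*R
F(q) + H = (-3/8 - 11*3) - 113 = (-3/8 - 33) - 113 = -267/8 - 113 = -1171/8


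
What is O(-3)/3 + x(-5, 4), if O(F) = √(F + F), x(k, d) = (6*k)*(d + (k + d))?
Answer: -90 + I*√6/3 ≈ -90.0 + 0.8165*I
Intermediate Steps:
x(k, d) = 6*k*(k + 2*d) (x(k, d) = (6*k)*(d + (d + k)) = (6*k)*(k + 2*d) = 6*k*(k + 2*d))
O(F) = √2*√F (O(F) = √(2*F) = √2*√F)
O(-3)/3 + x(-5, 4) = (√2*√(-3))/3 + 6*(-5)*(-5 + 2*4) = (√2*(I*√3))/3 + 6*(-5)*(-5 + 8) = (I*√6)/3 + 6*(-5)*3 = I*√6/3 - 90 = -90 + I*√6/3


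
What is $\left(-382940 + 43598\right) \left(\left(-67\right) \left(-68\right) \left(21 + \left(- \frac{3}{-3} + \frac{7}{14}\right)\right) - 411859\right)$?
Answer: $104975108358$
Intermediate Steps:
$\left(-382940 + 43598\right) \left(\left(-67\right) \left(-68\right) \left(21 + \left(- \frac{3}{-3} + \frac{7}{14}\right)\right) - 411859\right) = - 339342 \left(4556 \left(21 + \left(\left(-3\right) \left(- \frac{1}{3}\right) + 7 \cdot \frac{1}{14}\right)\right) - 411859\right) = - 339342 \left(4556 \left(21 + \left(1 + \frac{1}{2}\right)\right) - 411859\right) = - 339342 \left(4556 \left(21 + \frac{3}{2}\right) - 411859\right) = - 339342 \left(4556 \cdot \frac{45}{2} - 411859\right) = - 339342 \left(102510 - 411859\right) = \left(-339342\right) \left(-309349\right) = 104975108358$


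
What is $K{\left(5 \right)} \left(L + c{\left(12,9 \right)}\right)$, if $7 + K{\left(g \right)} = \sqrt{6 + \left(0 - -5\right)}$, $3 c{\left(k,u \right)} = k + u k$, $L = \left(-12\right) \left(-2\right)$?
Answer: $-448 + 64 \sqrt{11} \approx -235.74$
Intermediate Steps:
$L = 24$
$c{\left(k,u \right)} = \frac{k}{3} + \frac{k u}{3}$ ($c{\left(k,u \right)} = \frac{k + u k}{3} = \frac{k + k u}{3} = \frac{k}{3} + \frac{k u}{3}$)
$K{\left(g \right)} = -7 + \sqrt{11}$ ($K{\left(g \right)} = -7 + \sqrt{6 + \left(0 - -5\right)} = -7 + \sqrt{6 + \left(0 + 5\right)} = -7 + \sqrt{6 + 5} = -7 + \sqrt{11}$)
$K{\left(5 \right)} \left(L + c{\left(12,9 \right)}\right) = \left(-7 + \sqrt{11}\right) \left(24 + \frac{1}{3} \cdot 12 \left(1 + 9\right)\right) = \left(-7 + \sqrt{11}\right) \left(24 + \frac{1}{3} \cdot 12 \cdot 10\right) = \left(-7 + \sqrt{11}\right) \left(24 + 40\right) = \left(-7 + \sqrt{11}\right) 64 = -448 + 64 \sqrt{11}$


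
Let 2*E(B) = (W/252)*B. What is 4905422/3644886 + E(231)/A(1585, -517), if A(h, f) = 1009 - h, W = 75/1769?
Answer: 6664300028549/4951912960512 ≈ 1.3458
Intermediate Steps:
W = 75/1769 (W = 75*(1/1769) = 75/1769 ≈ 0.042397)
E(B) = 25*B/297192 (E(B) = (((75/1769)/252)*B)/2 = (((75/1769)*(1/252))*B)/2 = (25*B/148596)/2 = 25*B/297192)
4905422/3644886 + E(231)/A(1585, -517) = 4905422/3644886 + ((25/297192)*231)/(1009 - 1*1585) = 4905422*(1/3644886) + 275/(14152*(1009 - 1585)) = 2452711/1822443 + (275/14152)/(-576) = 2452711/1822443 + (275/14152)*(-1/576) = 2452711/1822443 - 275/8151552 = 6664300028549/4951912960512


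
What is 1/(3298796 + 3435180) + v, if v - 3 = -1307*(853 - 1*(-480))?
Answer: -11732121538527/6733976 ≈ -1.7422e+6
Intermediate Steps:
v = -1742228 (v = 3 - 1307*(853 - 1*(-480)) = 3 - 1307*(853 + 480) = 3 - 1307*1333 = 3 - 1742231 = -1742228)
1/(3298796 + 3435180) + v = 1/(3298796 + 3435180) - 1742228 = 1/6733976 - 1742228 = -11732121538527/6733976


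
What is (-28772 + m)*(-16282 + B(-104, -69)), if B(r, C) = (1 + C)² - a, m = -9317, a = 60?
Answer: 446326902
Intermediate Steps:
B(r, C) = -60 + (1 + C)² (B(r, C) = (1 + C)² - 1*60 = (1 + C)² - 60 = -60 + (1 + C)²)
(-28772 + m)*(-16282 + B(-104, -69)) = (-28772 - 9317)*(-16282 + (-60 + (1 - 69)²)) = -38089*(-16282 + (-60 + (-68)²)) = -38089*(-16282 + (-60 + 4624)) = -38089*(-16282 + 4564) = -38089*(-11718) = 446326902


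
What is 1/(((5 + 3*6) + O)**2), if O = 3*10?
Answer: 1/2809 ≈ 0.00035600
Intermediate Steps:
O = 30
1/(((5 + 3*6) + O)**2) = 1/(((5 + 3*6) + 30)**2) = 1/(((5 + 18) + 30)**2) = 1/((23 + 30)**2) = 1/(53**2) = 1/2809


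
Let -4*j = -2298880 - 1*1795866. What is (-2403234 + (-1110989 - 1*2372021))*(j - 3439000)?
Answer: 14217124597494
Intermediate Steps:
j = 2047373/2 (j = -(-2298880 - 1*1795866)/4 = -(-2298880 - 1795866)/4 = -1/4*(-4094746) = 2047373/2 ≈ 1.0237e+6)
(-2403234 + (-1110989 - 1*2372021))*(j - 3439000) = (-2403234 + (-1110989 - 1*2372021))*(2047373/2 - 3439000) = (-2403234 + (-1110989 - 2372021))*(-4830627/2) = (-2403234 - 3483010)*(-4830627/2) = -5886244*(-4830627/2) = 14217124597494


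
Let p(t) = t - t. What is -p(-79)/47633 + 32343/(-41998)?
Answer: -32343/41998 ≈ -0.77011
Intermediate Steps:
p(t) = 0
-p(-79)/47633 + 32343/(-41998) = -1*0/47633 + 32343/(-41998) = 0*(1/47633) + 32343*(-1/41998) = 0 - 32343/41998 = -32343/41998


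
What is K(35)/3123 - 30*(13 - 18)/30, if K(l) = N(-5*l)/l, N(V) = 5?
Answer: 109306/21861 ≈ 5.0000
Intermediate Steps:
K(l) = 5/l
K(35)/3123 - 30*(13 - 18)/30 = (5/35)/3123 - 30*(13 - 18)/30 = (5*(1/35))*(1/3123) - 30*(-5)*(1/30) = (1/7)*(1/3123) + 150*(1/30) = 1/21861 + 5 = 109306/21861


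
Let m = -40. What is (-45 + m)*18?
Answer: -1530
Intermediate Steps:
(-45 + m)*18 = (-45 - 40)*18 = -85*18 = -1530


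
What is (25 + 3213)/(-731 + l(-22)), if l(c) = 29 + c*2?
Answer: -1619/373 ≈ -4.3405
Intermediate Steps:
l(c) = 29 + 2*c
(25 + 3213)/(-731 + l(-22)) = (25 + 3213)/(-731 + (29 + 2*(-22))) = 3238/(-731 + (29 - 44)) = 3238/(-731 - 15) = 3238/(-746) = 3238*(-1/746) = -1619/373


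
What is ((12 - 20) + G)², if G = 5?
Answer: 9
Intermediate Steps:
((12 - 20) + G)² = ((12 - 20) + 5)² = (-8 + 5)² = (-3)² = 9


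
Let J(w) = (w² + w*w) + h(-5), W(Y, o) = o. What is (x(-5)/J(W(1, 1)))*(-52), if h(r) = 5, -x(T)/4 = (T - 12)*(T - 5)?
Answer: 35360/7 ≈ 5051.4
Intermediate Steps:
x(T) = -4*(-12 + T)*(-5 + T) (x(T) = -4*(T - 12)*(T - 5) = -4*(-12 + T)*(-5 + T))
J(w) = 5 + 2*w² (J(w) = (w² + w*w) + 5 = (w² + w²) + 5 = 2*w² + 5 = 5 + 2*w²)
(x(-5)/J(W(1, 1)))*(-52) = ((-240 - 4*(-5)² + 68*(-5))/(5 + 2*1²))*(-52) = ((-240 - 4*25 - 340)/(5 + 2*1))*(-52) = ((-240 - 100 - 340)/(5 + 2))*(-52) = -680/7*(-52) = 35360/7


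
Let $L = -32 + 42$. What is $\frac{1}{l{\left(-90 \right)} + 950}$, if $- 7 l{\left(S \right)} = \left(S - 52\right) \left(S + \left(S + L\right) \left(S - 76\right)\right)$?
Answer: $\frac{7}{1879630} \approx 3.7241 \cdot 10^{-6}$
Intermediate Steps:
$L = 10$
$l{\left(S \right)} = - \frac{\left(-52 + S\right) \left(S + \left(-76 + S\right) \left(10 + S\right)\right)}{7}$ ($l{\left(S \right)} = - \frac{\left(S - 52\right) \left(S + \left(S + 10\right) \left(S - 76\right)\right)}{7} = - \frac{\left(-52 + S\right) \left(S + \left(10 + S\right) \left(-76 + S\right)\right)}{7} = - \frac{\left(-52 + S\right) \left(S + \left(-76 + S\right) \left(10 + S\right)\right)}{7}$)
$\frac{1}{l{\left(-90 \right)} + 950} = \frac{1}{\left(- \frac{39520}{7} - - \frac{235800}{7} - \frac{\left(-90\right)^{3}}{7} + \frac{117 \left(-90\right)^{2}}{7}\right) + 950} = \frac{1}{\left(- \frac{39520}{7} + \frac{235800}{7} - - \frac{729000}{7} + \frac{117}{7} \cdot 8100\right) + 950} = \frac{1}{\left(- \frac{39520}{7} + \frac{235800}{7} + \frac{729000}{7} + \frac{947700}{7}\right) + 950} = \frac{1}{\frac{1872980}{7} + 950} = \frac{1}{\frac{1879630}{7}} = \frac{7}{1879630}$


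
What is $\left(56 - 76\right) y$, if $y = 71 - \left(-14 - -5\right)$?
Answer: $-1600$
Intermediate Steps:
$y = 80$ ($y = 71 - \left(-14 + 5\right) = 71 - -9 = 71 + 9 = 80$)
$\left(56 - 76\right) y = \left(56 - 76\right) 80 = \left(-20\right) 80 = -1600$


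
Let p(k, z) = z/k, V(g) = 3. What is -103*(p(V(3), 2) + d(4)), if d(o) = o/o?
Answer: -515/3 ≈ -171.67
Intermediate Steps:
d(o) = 1
-103*(p(V(3), 2) + d(4)) = -103*(2/3 + 1) = -103*5/3 = -515/3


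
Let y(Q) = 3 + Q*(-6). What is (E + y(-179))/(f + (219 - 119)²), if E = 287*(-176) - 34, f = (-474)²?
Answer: -49469/234676 ≈ -0.21080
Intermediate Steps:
f = 224676
y(Q) = 3 - 6*Q
E = -50546 (E = -50512 - 34 = -50546)
(E + y(-179))/(f + (219 - 119)²) = (-50546 + (3 - 6*(-179)))/(224676 + (219 - 119)²) = (-50546 + (3 + 1074))/(224676 + 100²) = (-50546 + 1077)/(224676 + 10000) = -49469/234676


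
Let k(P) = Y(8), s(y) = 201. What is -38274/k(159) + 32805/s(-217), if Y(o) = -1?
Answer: 2575293/67 ≈ 38437.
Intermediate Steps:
k(P) = -1
-38274/k(159) + 32805/s(-217) = -38274/(-1) + 32805/201 = -38274*(-1) + 32805*(1/201) = 38274 + 10935/67 = 2575293/67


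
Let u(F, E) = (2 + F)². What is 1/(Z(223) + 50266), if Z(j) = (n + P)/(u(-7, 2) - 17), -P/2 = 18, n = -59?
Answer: 8/402033 ≈ 1.9899e-5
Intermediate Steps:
P = -36 (P = -2*18 = -36)
Z(j) = -95/8 (Z(j) = (-59 - 36)/((2 - 7)² - 17) = -95/((-5)² - 17) = -95/(25 - 17) = -95/8)
1/(Z(223) + 50266) = 1/(-95/8 + 50266) = 1/(402033/8) = 8/402033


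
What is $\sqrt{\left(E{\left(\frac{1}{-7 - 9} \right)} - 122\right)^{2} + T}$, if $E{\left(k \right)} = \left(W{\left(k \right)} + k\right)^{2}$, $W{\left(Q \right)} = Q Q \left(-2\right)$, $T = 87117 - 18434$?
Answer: $\frac{\sqrt{22432021944737}}{16384} \approx 289.08$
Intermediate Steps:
$T = 68683$ ($T = 87117 - 18434 = 68683$)
$W{\left(Q \right)} = - 2 Q^{2}$ ($W{\left(Q \right)} = Q^{2} \left(-2\right) = - 2 Q^{2}$)
$E{\left(k \right)} = \left(k - 2 k^{2}\right)^{2}$ ($E{\left(k \right)} = \left(- 2 k^{2} + k\right)^{2} = \left(k - 2 k^{2}\right)^{2}$)
$\sqrt{\left(E{\left(\frac{1}{-7 - 9} \right)} - 122\right)^{2} + T} = \sqrt{\left(\left(\frac{1}{-7 - 9}\right)^{2} \left(-1 + \frac{2}{-7 - 9}\right)^{2} - 122\right)^{2} + 68683} = \sqrt{\left(\left(\frac{1}{-16}\right)^{2} \left(-1 + \frac{2}{-16}\right)^{2} - 122\right)^{2} + 68683} = \sqrt{\left(\left(- \frac{1}{16}\right)^{2} \left(-1 + 2 \left(- \frac{1}{16}\right)\right)^{2} - 122\right)^{2} + 68683} = \sqrt{\left(\frac{\left(-1 - \frac{1}{8}\right)^{2}}{256} - 122\right)^{2} + 68683} = \sqrt{\left(\frac{\left(- \frac{9}{8}\right)^{2}}{256} - 122\right)^{2} + 68683} = \sqrt{\left(\frac{1}{256} \cdot \frac{81}{64} - 122\right)^{2} + 68683} = \sqrt{\left(\frac{81}{16384} - 122\right)^{2} + 68683} = \sqrt{\left(- \frac{1998767}{16384}\right)^{2} + 68683} = \sqrt{\frac{3995069520289}{268435456} + 68683} = \sqrt{\frac{22432021944737}{268435456}} = \frac{\sqrt{22432021944737}}{16384}$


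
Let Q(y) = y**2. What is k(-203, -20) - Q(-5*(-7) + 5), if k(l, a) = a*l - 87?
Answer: 2373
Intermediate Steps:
k(l, a) = -87 + a*l
k(-203, -20) - Q(-5*(-7) + 5) = (-87 - 20*(-203)) - (-5*(-7) + 5)**2 = (-87 + 4060) - (35 + 5)**2 = 3973 - 1*40**2 = 3973 - 1*1600 = 3973 - 1600 = 2373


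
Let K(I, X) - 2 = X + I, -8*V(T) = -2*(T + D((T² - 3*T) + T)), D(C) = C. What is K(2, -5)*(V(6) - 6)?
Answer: -3/2 ≈ -1.5000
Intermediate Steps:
V(T) = -T/4 + T²/4 (V(T) = -(-1)*(T + ((T² - 3*T) + T))/4 = -(-1)*(T + (T² - 2*T))/4 = -(-1)*(T² - T)/4 = -(-2*T² + 2*T)/8 = -T/4 + T²/4)
K(I, X) = 2 + I + X (K(I, X) = 2 + (X + I) = 2 + (I + X) = 2 + I + X)
K(2, -5)*(V(6) - 6) = (2 + 2 - 5)*((¼)*6*(-1 + 6) - 6) = -((¼)*6*5 - 6) = -(15/2 - 6) = -1*3/2 = -3/2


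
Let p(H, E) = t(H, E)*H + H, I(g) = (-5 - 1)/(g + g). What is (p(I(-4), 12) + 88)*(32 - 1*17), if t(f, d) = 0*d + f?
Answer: 21435/16 ≈ 1339.7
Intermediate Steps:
I(g) = -3/g (I(g) = -6*1/(2*g) = -3/g)
t(f, d) = f (t(f, d) = 0 + f = f)
p(H, E) = H + H² (p(H, E) = H*H + H = H² + H = H + H²)
(p(I(-4), 12) + 88)*(32 - 1*17) = ((-3/(-4))*(1 - 3/(-4)) + 88)*(32 - 1*17) = ((-3*(-¼))*(1 - 3*(-¼)) + 88)*(32 - 17) = (3*(1 + ¾)/4 + 88)*15 = ((¾)*(7/4) + 88)*15 = (21/16 + 88)*15 = (1429/16)*15 = 21435/16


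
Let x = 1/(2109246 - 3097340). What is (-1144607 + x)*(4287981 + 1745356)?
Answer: -6823579311580099883/988094 ≈ -6.9058e+12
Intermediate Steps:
x = -1/988094 (x = 1/(-988094) = -1/988094 ≈ -1.0120e-6)
(-1144607 + x)*(4287981 + 1745356) = (-1144607 - 1/988094)*(4287981 + 1745356) = -1130979309059/988094*6033337 = -6823579311580099883/988094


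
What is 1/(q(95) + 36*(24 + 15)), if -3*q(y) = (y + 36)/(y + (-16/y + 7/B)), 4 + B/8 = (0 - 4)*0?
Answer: 862869/1211069836 ≈ 0.00071249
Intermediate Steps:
B = -32 (B = -32 + 8*((0 - 4)*0) = -32 + 8*(-4*0) = -32 + 8*0 = -32 + 0 = -32)
q(y) = -(36 + y)/(3*(-7/32 + y - 16/y)) (q(y) = -(y + 36)/(3*(y + (-16/y + 7/(-32)))) = -(36 + y)/(3*(y + (-16/y + 7*(-1/32)))) = -(36 + y)/(3*(y + (-16/y - 7/32))) = -(36 + y)/(3*(y + (-7/32 - 16/y))) = -(36 + y)/(3*(-7/32 + y - 16/y)))
1/(q(95) + 36*(24 + 15)) = 1/((32/3)*95*(36 + 95)/(512 - 32*95² + 7*95) + 36*(24 + 15)) = 1/((32/3)*95*131/(512 - 32*9025 + 665) + 36*39) = 1/((32/3)*95*131/(512 - 288800 + 665) + 1404) = 1/((32/3)*95*131/(-287623) + 1404) = 1/((32/3)*95*(-1/287623)*131 + 1404) = 1/(-398240/862869 + 1404) = 1/(1211069836/862869) = 862869/1211069836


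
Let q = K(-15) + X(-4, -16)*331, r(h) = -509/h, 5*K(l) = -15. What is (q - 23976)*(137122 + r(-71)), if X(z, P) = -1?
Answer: -236686317010/71 ≈ -3.3336e+9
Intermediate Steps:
K(l) = -3 (K(l) = (1/5)*(-15) = -3)
q = -334 (q = -3 - 1*331 = -3 - 331 = -334)
(q - 23976)*(137122 + r(-71)) = (-334 - 23976)*(137122 - 509/(-71)) = -24310*(137122 - 509*(-1/71)) = -24310*(137122 + 509/71) = -24310*9736171/71 = -236686317010/71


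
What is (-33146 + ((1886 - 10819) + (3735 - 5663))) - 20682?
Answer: -64689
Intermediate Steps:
(-33146 + ((1886 - 10819) + (3735 - 5663))) - 20682 = (-33146 + (-8933 - 1928)) - 20682 = (-33146 - 10861) - 20682 = -44007 - 20682 = -64689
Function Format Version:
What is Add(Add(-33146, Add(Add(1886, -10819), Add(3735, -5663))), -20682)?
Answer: -64689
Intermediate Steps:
Add(Add(-33146, Add(Add(1886, -10819), Add(3735, -5663))), -20682) = Add(Add(-33146, Add(-8933, -1928)), -20682) = Add(Add(-33146, -10861), -20682) = Add(-44007, -20682) = -64689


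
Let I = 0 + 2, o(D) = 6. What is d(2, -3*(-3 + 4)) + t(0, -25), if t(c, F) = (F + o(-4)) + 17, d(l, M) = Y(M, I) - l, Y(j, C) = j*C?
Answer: -10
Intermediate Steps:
I = 2
Y(j, C) = C*j
d(l, M) = -l + 2*M (d(l, M) = 2*M - l = -l + 2*M)
t(c, F) = 23 + F (t(c, F) = (F + 6) + 17 = (6 + F) + 17 = 23 + F)
d(2, -3*(-3 + 4)) + t(0, -25) = (-1*2 + 2*(-3*(-3 + 4))) + (23 - 25) = (-2 + 2*(-3*1)) - 2 = (-2 + 2*(-3)) - 2 = (-2 - 6) - 2 = -8 - 2 = -10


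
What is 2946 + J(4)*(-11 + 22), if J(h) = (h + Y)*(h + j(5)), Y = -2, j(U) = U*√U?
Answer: 3034 + 110*√5 ≈ 3280.0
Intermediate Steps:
j(U) = U^(3/2)
J(h) = (-2 + h)*(h + 5*√5) (J(h) = (h - 2)*(h + 5^(3/2)) = (-2 + h)*(h + 5*√5))
2946 + J(4)*(-11 + 22) = 2946 + (4² - 10*√5 - 2*4 + 5*4*√5)*(-11 + 22) = 2946 + (16 - 10*√5 - 8 + 20*√5)*11 = 2946 + (8 + 10*√5)*11 = 2946 + (88 + 110*√5) = 3034 + 110*√5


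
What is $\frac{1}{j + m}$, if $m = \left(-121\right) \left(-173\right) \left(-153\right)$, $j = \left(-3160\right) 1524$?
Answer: $- \frac{1}{8018589} \approx -1.2471 \cdot 10^{-7}$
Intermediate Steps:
$j = -4815840$
$m = -3202749$ ($m = 20933 \left(-153\right) = -3202749$)
$\frac{1}{j + m} = \frac{1}{-4815840 - 3202749} = \frac{1}{-8018589} = - \frac{1}{8018589}$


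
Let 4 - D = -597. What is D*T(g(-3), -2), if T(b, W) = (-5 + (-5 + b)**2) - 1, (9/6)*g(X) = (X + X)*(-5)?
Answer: 131619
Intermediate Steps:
g(X) = -20*X/3 (g(X) = 2*((X + X)*(-5))/3 = 2*((2*X)*(-5))/3 = 2*(-10*X)/3 = -20*X/3)
T(b, W) = -6 + (-5 + b)**2
D = 601 (D = 4 - 1*(-597) = 4 + 597 = 601)
D*T(g(-3), -2) = 601*(-6 + (-5 - 20/3*(-3))**2) = 601*(-6 + (-5 + 20)**2) = 601*(-6 + 15**2) = 601*(-6 + 225) = 601*219 = 131619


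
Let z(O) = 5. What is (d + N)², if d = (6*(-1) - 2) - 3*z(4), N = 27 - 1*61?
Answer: 3249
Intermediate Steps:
N = -34 (N = 27 - 61 = -34)
d = -23 (d = (6*(-1) - 2) - 3*5 = (-6 - 2) - 15 = -8 - 15 = -23)
(d + N)² = (-23 - 34)² = (-57)² = 3249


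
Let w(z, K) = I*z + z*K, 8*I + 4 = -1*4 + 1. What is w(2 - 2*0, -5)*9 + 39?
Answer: -267/4 ≈ -66.750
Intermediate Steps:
I = -7/8 (I = -½ + (-1*4 + 1)/8 = -½ + (-4 + 1)/8 = -½ + (⅛)*(-3) = -½ - 3/8 = -7/8 ≈ -0.87500)
w(z, K) = -7*z/8 + K*z (w(z, K) = -7*z/8 + z*K = -7*z/8 + K*z)
w(2 - 2*0, -5)*9 + 39 = ((2 - 2*0)*(-7 + 8*(-5))/8)*9 + 39 = ((2 + 0)*(-7 - 40)/8)*9 + 39 = ((⅛)*2*(-47))*9 + 39 = -47/4*9 + 39 = -423/4 + 39 = -267/4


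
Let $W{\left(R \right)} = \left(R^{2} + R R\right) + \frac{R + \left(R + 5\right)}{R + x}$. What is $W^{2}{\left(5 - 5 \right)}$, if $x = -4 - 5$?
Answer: $\frac{25}{81} \approx 0.30864$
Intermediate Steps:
$x = -9$
$W{\left(R \right)} = 2 R^{2} + \frac{5 + 2 R}{-9 + R}$ ($W{\left(R \right)} = \left(R^{2} + R R\right) + \frac{R + \left(R + 5\right)}{R - 9} = \left(R^{2} + R^{2}\right) + \frac{R + \left(5 + R\right)}{-9 + R} = 2 R^{2} + \frac{5 + 2 R}{-9 + R}$)
$W^{2}{\left(5 - 5 \right)} = \left(\frac{5 - 18 \left(5 - 5\right)^{2} + 2 \left(5 - 5\right) + 2 \left(5 - 5\right)^{3}}{-9 + \left(5 - 5\right)}\right)^{2} = \left(\frac{5 - 18 \cdot 0^{2} + 2 \cdot 0 + 2 \cdot 0^{3}}{-9 + 0}\right)^{2} = \left(\frac{5 - 0 + 0 + 2 \cdot 0}{-9}\right)^{2} = \left(- \frac{5 + 0 + 0 + 0}{9}\right)^{2} = \left(\left(- \frac{1}{9}\right) 5\right)^{2} = \left(- \frac{5}{9}\right)^{2} = \frac{25}{81}$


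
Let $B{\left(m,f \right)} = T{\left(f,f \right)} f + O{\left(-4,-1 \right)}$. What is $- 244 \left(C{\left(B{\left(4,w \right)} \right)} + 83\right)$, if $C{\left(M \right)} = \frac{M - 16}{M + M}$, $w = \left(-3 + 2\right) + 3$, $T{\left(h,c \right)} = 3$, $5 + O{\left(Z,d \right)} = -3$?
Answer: $-21350$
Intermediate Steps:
$O{\left(Z,d \right)} = -8$ ($O{\left(Z,d \right)} = -5 - 3 = -8$)
$w = 2$ ($w = -1 + 3 = 2$)
$B{\left(m,f \right)} = -8 + 3 f$ ($B{\left(m,f \right)} = 3 f - 8 = -8 + 3 f$)
$C{\left(M \right)} = \frac{-16 + M}{2 M}$
$- 244 \left(C{\left(B{\left(4,w \right)} \right)} + 83\right) = - 244 \left(\frac{-16 + \left(-8 + 3 \cdot 2\right)}{2 \left(-8 + 3 \cdot 2\right)} + 83\right) = - 244 \left(\frac{-16 + \left(-8 + 6\right)}{2 \left(-8 + 6\right)} + 83\right) = - 244 \left(\frac{-16 - 2}{2 \left(-2\right)} + 83\right) = - 244 \left(\frac{1}{2} \left(- \frac{1}{2}\right) \left(-18\right) + 83\right) = - 244 \left(\frac{9}{2} + 83\right) = \left(-244\right) \frac{175}{2} = -21350$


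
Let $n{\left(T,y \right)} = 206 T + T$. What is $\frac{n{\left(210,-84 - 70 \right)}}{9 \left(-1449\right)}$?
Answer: $- \frac{10}{3} \approx -3.3333$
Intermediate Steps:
$n{\left(T,y \right)} = 207 T$
$\frac{n{\left(210,-84 - 70 \right)}}{9 \left(-1449\right)} = \frac{207 \cdot 210}{9 \left(-1449\right)} = \frac{43470}{-13041} = 43470 \left(- \frac{1}{13041}\right) = - \frac{10}{3}$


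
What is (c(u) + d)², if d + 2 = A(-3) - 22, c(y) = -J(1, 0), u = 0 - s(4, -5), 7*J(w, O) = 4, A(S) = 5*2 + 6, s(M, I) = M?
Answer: 3600/49 ≈ 73.469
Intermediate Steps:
A(S) = 16 (A(S) = 10 + 6 = 16)
J(w, O) = 4/7 (J(w, O) = (⅐)*4 = 4/7)
u = -4 (u = 0 - 1*4 = 0 - 4 = -4)
c(y) = -4/7 (c(y) = -1*4/7 = -4/7)
d = -8 (d = -2 + (16 - 22) = -2 - 6 = -8)
(c(u) + d)² = (-4/7 - 8)² = (-60/7)² = 3600/49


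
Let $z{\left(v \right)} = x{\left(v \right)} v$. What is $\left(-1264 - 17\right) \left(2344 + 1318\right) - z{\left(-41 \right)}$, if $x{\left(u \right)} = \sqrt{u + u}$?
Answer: $-4691022 + 41 i \sqrt{82} \approx -4.691 \cdot 10^{6} + 371.27 i$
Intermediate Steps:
$x{\left(u \right)} = \sqrt{2} \sqrt{u}$ ($x{\left(u \right)} = \sqrt{2 u} = \sqrt{2} \sqrt{u}$)
$z{\left(v \right)} = \sqrt{2} v^{\frac{3}{2}}$ ($z{\left(v \right)} = \sqrt{2} \sqrt{v} v = \sqrt{2} v^{\frac{3}{2}}$)
$\left(-1264 - 17\right) \left(2344 + 1318\right) - z{\left(-41 \right)} = \left(-1264 - 17\right) \left(2344 + 1318\right) - \sqrt{2} \left(-41\right)^{\frac{3}{2}} = \left(-1281\right) 3662 - \sqrt{2} \left(- 41 i \sqrt{41}\right) = -4691022 - - 41 i \sqrt{82} = -4691022 + 41 i \sqrt{82}$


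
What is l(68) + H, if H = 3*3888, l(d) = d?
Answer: 11732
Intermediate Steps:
H = 11664
l(68) + H = 68 + 11664 = 11732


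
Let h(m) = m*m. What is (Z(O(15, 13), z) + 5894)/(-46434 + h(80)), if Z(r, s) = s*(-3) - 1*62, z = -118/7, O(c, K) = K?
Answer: -20589/140119 ≈ -0.14694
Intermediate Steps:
h(m) = m**2
z = -118/7 (z = -118*1/7 = -118/7 ≈ -16.857)
Z(r, s) = -62 - 3*s (Z(r, s) = -3*s - 62 = -62 - 3*s)
(Z(O(15, 13), z) + 5894)/(-46434 + h(80)) = ((-62 - 3*(-118/7)) + 5894)/(-46434 + 80**2) = ((-62 + 354/7) + 5894)/(-46434 + 6400) = (-80/7 + 5894)/(-40034) = (41178/7)*(-1/40034) = -20589/140119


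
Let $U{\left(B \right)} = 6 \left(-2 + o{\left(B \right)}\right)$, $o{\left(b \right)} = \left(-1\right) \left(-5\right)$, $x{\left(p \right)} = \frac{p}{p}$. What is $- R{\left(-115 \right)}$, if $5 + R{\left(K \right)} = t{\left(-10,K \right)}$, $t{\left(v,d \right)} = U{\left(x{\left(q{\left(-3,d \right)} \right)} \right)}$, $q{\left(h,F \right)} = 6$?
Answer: $-13$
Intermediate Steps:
$x{\left(p \right)} = 1$
$o{\left(b \right)} = 5$
$U{\left(B \right)} = 18$ ($U{\left(B \right)} = 6 \left(-2 + 5\right) = 6 \cdot 3 = 18$)
$t{\left(v,d \right)} = 18$
$R{\left(K \right)} = 13$ ($R{\left(K \right)} = -5 + 18 = 13$)
$- R{\left(-115 \right)} = \left(-1\right) 13 = -13$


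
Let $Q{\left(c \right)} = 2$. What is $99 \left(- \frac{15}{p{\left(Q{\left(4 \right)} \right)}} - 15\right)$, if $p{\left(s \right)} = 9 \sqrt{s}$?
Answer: $-1485 - \frac{165 \sqrt{2}}{2} \approx -1601.7$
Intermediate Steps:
$99 \left(- \frac{15}{p{\left(Q{\left(4 \right)} \right)}} - 15\right) = 99 \left(- \frac{15}{9 \sqrt{2}} - 15\right) = 99 \left(- 15 \frac{\sqrt{2}}{18} - 15\right) = 99 \left(- \frac{5 \sqrt{2}}{6} - 15\right) = 99 \left(-15 - \frac{5 \sqrt{2}}{6}\right) = -1485 - \frac{165 \sqrt{2}}{2}$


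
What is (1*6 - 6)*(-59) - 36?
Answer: -36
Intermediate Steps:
(1*6 - 6)*(-59) - 36 = (6 - 6)*(-59) - 36 = 0*(-59) - 36 = 0 - 36 = -36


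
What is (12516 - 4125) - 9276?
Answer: -885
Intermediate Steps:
(12516 - 4125) - 9276 = 8391 - 9276 = -885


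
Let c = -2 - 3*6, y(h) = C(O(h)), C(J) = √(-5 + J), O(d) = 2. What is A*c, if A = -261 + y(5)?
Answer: 5220 - 20*I*√3 ≈ 5220.0 - 34.641*I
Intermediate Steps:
y(h) = I*√3 (y(h) = √(-5 + 2) = √(-3) = I*√3)
c = -20 (c = -2 - 18 = -20)
A = -261 + I*√3 ≈ -261.0 + 1.732*I
A*c = (-261 + I*√3)*(-20) = 5220 - 20*I*√3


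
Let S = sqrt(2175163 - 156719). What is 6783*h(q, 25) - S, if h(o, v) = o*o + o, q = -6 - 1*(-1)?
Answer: 135660 - 2*sqrt(504611) ≈ 1.3424e+5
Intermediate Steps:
q = -5 (q = -6 + 1 = -5)
S = 2*sqrt(504611) (S = sqrt(2018444) = 2*sqrt(504611) ≈ 1420.7)
h(o, v) = o + o**2 (h(o, v) = o**2 + o = o + o**2)
6783*h(q, 25) - S = 6783*(-5*(1 - 5)) - 2*sqrt(504611) = 6783*(-5*(-4)) - 2*sqrt(504611) = 6783*20 - 2*sqrt(504611) = 135660 - 2*sqrt(504611)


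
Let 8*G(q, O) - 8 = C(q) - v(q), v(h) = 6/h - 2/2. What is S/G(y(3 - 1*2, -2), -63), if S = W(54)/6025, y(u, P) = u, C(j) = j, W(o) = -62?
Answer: -124/6025 ≈ -0.020581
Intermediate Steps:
v(h) = -1 + 6/h (v(h) = 6/h - 2*1/2 = 6/h - 1 = -1 + 6/h)
G(q, O) = 1 + q/8 - (6 - q)/(8*q) (G(q, O) = 1 + (q - (6 - q)/q)/8 = 1 + (q/8 - (6 - q)/(8*q)) = 1 + q/8 - (6 - q)/(8*q))
S = -62/6025 ≈ -0.010290
S/G(y(3 - 1*2, -2), -63) = -62*8*(3 - 1*2)/(-6 + (3 - 1*2) + (3 - 1*2)*(8 + (3 - 1*2)))/6025 = -62*8*(3 - 2)/(-6 + (3 - 2) + (3 - 2)*(8 + (3 - 2)))/6025 = -62*8/(-6 + 1 + 1*(8 + 1))/6025 = -62*8/(-6 + 1 + 1*9)/6025 = -62*8/(-6 + 1 + 9)/6025 = -62/(6025*((1/8)*1*4)) = -62/(6025*1/2) = -62/6025*2 = -124/6025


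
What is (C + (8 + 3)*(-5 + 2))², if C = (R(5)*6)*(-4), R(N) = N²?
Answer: 400689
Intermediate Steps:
C = -600 (C = (5²*6)*(-4) = (25*6)*(-4) = 150*(-4) = -600)
(C + (8 + 3)*(-5 + 2))² = (-600 + (8 + 3)*(-5 + 2))² = (-600 + 11*(-3))² = (-600 - 33)² = (-633)² = 400689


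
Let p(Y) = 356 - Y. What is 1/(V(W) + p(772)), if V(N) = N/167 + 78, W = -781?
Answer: -167/57227 ≈ -0.0029182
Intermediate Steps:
V(N) = 78 + N/167 (V(N) = N*(1/167) + 78 = N/167 + 78 = 78 + N/167)
1/(V(W) + p(772)) = 1/((78 + (1/167)*(-781)) + (356 - 1*772)) = 1/((78 - 781/167) + (356 - 772)) = 1/(12245/167 - 416) = 1/(-57227/167) = -167/57227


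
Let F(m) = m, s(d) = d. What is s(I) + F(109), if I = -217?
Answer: -108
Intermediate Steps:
s(I) + F(109) = -217 + 109 = -108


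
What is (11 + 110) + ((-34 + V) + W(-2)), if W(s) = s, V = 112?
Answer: 197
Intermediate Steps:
(11 + 110) + ((-34 + V) + W(-2)) = (11 + 110) + ((-34 + 112) - 2) = 121 + (78 - 2) = 121 + 76 = 197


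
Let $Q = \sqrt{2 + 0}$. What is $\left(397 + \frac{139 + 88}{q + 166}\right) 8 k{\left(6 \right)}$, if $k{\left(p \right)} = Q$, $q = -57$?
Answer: $\frac{348000 \sqrt{2}}{109} \approx 4515.1$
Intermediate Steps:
$Q = \sqrt{2} \approx 1.4142$
$k{\left(p \right)} = \sqrt{2}$
$\left(397 + \frac{139 + 88}{q + 166}\right) 8 k{\left(6 \right)} = \left(397 + \frac{139 + 88}{-57 + 166}\right) 8 \sqrt{2} = \left(397 + \frac{227}{109}\right) 8 \sqrt{2} = \frac{43500 \cdot 8 \sqrt{2}}{109} = \frac{348000 \sqrt{2}}{109}$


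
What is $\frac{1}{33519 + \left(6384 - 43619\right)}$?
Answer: $- \frac{1}{3716} \approx -0.00026911$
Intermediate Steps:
$\frac{1}{33519 + \left(6384 - 43619\right)} = \frac{1}{33519 - 37235} = \frac{1}{-3716} = - \frac{1}{3716}$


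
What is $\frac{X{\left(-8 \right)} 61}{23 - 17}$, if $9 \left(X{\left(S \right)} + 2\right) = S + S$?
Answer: $- \frac{1037}{27} \approx -38.407$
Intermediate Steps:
$X{\left(S \right)} = -2 + \frac{2 S}{9}$ ($X{\left(S \right)} = -2 + \frac{S + S}{9} = -2 + \frac{2 S}{9}$)
$\frac{X{\left(-8 \right)} 61}{23 - 17} = \frac{\left(-2 + \frac{2}{9} \left(-8\right)\right) 61}{23 - 17} = \frac{\left(-2 - \frac{16}{9}\right) 61}{6} = \left(- \frac{34}{9}\right) 61 \cdot \frac{1}{6} = \left(- \frac{2074}{9}\right) \frac{1}{6} = - \frac{1037}{27}$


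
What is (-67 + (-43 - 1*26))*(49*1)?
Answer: -6664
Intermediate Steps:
(-67 + (-43 - 1*26))*(49*1) = (-67 + (-43 - 26))*49 = (-67 - 69)*49 = -136*49 = -6664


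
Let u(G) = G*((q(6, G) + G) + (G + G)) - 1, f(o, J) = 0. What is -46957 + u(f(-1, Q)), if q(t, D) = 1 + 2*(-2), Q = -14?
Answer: -46958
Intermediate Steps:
q(t, D) = -3 (q(t, D) = 1 - 4 = -3)
u(G) = -1 + G*(-3 + 3*G) (u(G) = G*((-3 + G) + (G + G)) - 1 = G*((-3 + G) + 2*G) - 1 = G*(-3 + 3*G) - 1 = -1 + G*(-3 + 3*G))
-46957 + u(f(-1, Q)) = -46957 + (-1 - 3*0 + 3*0**2) = -46957 + (-1 + 0 + 3*0) = -46957 + (-1 + 0 + 0) = -46957 - 1 = -46958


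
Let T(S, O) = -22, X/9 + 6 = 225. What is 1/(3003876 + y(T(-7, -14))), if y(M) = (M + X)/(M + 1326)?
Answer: 1304/3917056253 ≈ 3.3290e-7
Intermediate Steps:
X = 1971 (X = -54 + 9*225 = -54 + 2025 = 1971)
y(M) = (1971 + M)/(1326 + M) (y(M) = (M + 1971)/(M + 1326) = (1971 + M)/(1326 + M))
1/(3003876 + y(T(-7, -14))) = 1/(3003876 + (1971 - 22)/(1326 - 22)) = 1/(3003876 + 1949/1304) = 1/(3917056253/1304) = 1304/3917056253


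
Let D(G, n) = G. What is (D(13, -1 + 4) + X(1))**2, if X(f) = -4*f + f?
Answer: 100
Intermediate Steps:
X(f) = -3*f
(D(13, -1 + 4) + X(1))**2 = (13 - 3*1)**2 = (13 - 3)**2 = 10**2 = 100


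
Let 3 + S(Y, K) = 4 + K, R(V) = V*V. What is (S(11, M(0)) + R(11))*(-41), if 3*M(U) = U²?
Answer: -5002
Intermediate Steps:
M(U) = U²/3
R(V) = V²
S(Y, K) = 1 + K (S(Y, K) = -3 + (4 + K) = 1 + K)
(S(11, M(0)) + R(11))*(-41) = ((1 + (⅓)*0²) + 11²)*(-41) = ((1 + (⅓)*0) + 121)*(-41) = ((1 + 0) + 121)*(-41) = (1 + 121)*(-41) = 122*(-41) = -5002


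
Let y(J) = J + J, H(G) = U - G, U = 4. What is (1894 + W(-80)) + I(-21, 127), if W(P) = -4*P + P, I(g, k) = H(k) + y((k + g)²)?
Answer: 24483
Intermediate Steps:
H(G) = 4 - G
y(J) = 2*J
I(g, k) = 4 - k + 2*(g + k)² (I(g, k) = (4 - k) + 2*(k + g)² = (4 - k) + 2*(g + k)² = 4 - k + 2*(g + k)²)
W(P) = -3*P
(1894 + W(-80)) + I(-21, 127) = (1894 - 3*(-80)) + (4 - 1*127 + 2*(-21 + 127)²) = (1894 + 240) + (4 - 127 + 2*106²) = 2134 + (4 - 127 + 2*11236) = 2134 + (4 - 127 + 22472) = 2134 + 22349 = 24483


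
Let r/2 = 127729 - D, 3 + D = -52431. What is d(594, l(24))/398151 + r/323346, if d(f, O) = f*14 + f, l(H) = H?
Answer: 8130287227/7152251847 ≈ 1.1367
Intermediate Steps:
D = -52434 (D = -3 - 52431 = -52434)
r = 360326 (r = 2*(127729 - 1*(-52434)) = 2*(127729 + 52434) = 2*180163 = 360326)
d(f, O) = 15*f (d(f, O) = 14*f + f = 15*f)
d(594, l(24))/398151 + r/323346 = (15*594)/398151 + 360326/323346 = 8910*(1/398151) + 360326*(1/323346) = 990/44239 + 180163/161673 = 8130287227/7152251847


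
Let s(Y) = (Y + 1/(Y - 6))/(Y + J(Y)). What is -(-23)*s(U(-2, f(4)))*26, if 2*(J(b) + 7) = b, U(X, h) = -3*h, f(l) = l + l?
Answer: 215579/645 ≈ 334.23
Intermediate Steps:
f(l) = 2*l
J(b) = -7 + b/2
s(Y) = (Y + 1/(-6 + Y))/(-7 + 3*Y/2) (s(Y) = (Y + 1/(Y - 6))/(Y + (-7 + Y/2)) = (Y + 1/(-6 + Y))/(-7 + 3*Y/2))
-(-23)*s(U(-2, f(4)))*26 = -(-23)*2*(1 + (-6*4)² - (-18)*2*4)/(84 - (-96)*2*4 + 3*(-6*4)²)*26 = -(-23)*2*(1 + (-3*8)² - (-18)*8)/(84 - (-96)*8 + 3*(-3*8)²)*26 = -(-23)*2*(1 + (-24)² - 6*(-24))/(84 - 32*(-24) + 3*(-24)²)*26 = -(-23)*2*(1 + 576 + 144)/(84 + 768 + 3*576)*26 = -(-23)*2*721/(84 + 768 + 1728)*26 = -(-23)*2*721/2580*26 = -(-23)*2*(1/2580)*721*26 = -(-23)*721/1290*26 = -23*(-721/1290)*26 = (16583/1290)*26 = 215579/645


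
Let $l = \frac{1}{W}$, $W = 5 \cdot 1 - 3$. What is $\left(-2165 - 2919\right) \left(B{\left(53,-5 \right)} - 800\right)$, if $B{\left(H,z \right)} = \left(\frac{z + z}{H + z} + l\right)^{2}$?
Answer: $\frac{585614521}{144} \approx 4.0668 \cdot 10^{6}$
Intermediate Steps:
$W = 2$ ($W = 5 - 3 = 2$)
$l = \frac{1}{2} \approx 0.5$
$B{\left(H,z \right)} = \left(\frac{1}{2} + \frac{2 z}{H + z}\right)^{2}$ ($B{\left(H,z \right)} = \left(\frac{z + z}{H + z} + \frac{1}{2}\right)^{2} = \left(\frac{2 z}{H + z} + \frac{1}{2}\right)^{2} = \left(\frac{1}{2} + \frac{2 z}{H + z}\right)^{2}$)
$\left(-2165 - 2919\right) \left(B{\left(53,-5 \right)} - 800\right) = \left(-2165 - 2919\right) \left(\frac{\left(53 + 5 \left(-5\right)\right)^{2}}{4 \left(53 - 5\right)^{2}} - 800\right) = - 5084 \left(\frac{\left(53 - 25\right)^{2}}{4 \cdot 2304} - 800\right) = - 5084 \left(\frac{1}{4} \cdot \frac{1}{2304} \cdot 28^{2} - 800\right) = - 5084 \left(\frac{1}{4} \cdot \frac{1}{2304} \cdot 784 - 800\right) = - 5084 \left(\frac{49}{576} - 800\right) = \left(-5084\right) \left(- \frac{460751}{576}\right) = \frac{585614521}{144}$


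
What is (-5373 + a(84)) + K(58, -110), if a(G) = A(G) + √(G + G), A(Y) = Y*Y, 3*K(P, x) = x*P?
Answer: -1331/3 + 2*√42 ≈ -430.71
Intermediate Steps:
K(P, x) = P*x/3 (K(P, x) = (x*P)/3 = (P*x)/3 = P*x/3)
A(Y) = Y²
a(G) = G² + √2*√G (a(G) = G² + √(G + G) = G² + √(2*G) = G² + √2*√G)
(-5373 + a(84)) + K(58, -110) = (-5373 + (84² + √2*√84)) + (⅓)*58*(-110) = (-5373 + (7056 + √2*(2*√21))) - 6380/3 = (-5373 + (7056 + 2*√42)) - 6380/3 = (1683 + 2*√42) - 6380/3 = -1331/3 + 2*√42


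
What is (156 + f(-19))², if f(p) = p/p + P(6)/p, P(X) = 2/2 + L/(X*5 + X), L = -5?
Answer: 11525525449/467856 ≈ 24635.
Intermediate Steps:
P(X) = 1 - 5/(6*X) (P(X) = 2/2 - 5/(X*5 + X) = 2*(½) - 5/(5*X + X) = 1 - 5*1/(6*X) = 1 - 5/(6*X))
f(p) = 1 + 31/(36*p) (f(p) = p/p + ((-⅚ + 6)/6)/p = 1 + ((⅙)*(31/6))/p = 1 + 31/(36*p))
(156 + f(-19))² = (156 + (31/36 - 19)/(-19))² = (156 - 1/19*(-653/36))² = (156 + 653/684)² = (107357/684)² = 11525525449/467856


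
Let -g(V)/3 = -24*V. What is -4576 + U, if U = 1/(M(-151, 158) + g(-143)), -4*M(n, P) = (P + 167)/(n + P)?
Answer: -1320693116/288613 ≈ -4576.0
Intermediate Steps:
g(V) = 72*V (g(V) = -(-72)*V = 72*V)
M(n, P) = -(167 + P)/(4*(P + n)) (M(n, P) = -(P + 167)/(4*(n + P)) = -(167 + P)/(4*(P + n)))
U = -28/288613 (U = 1/((-167 - 1*158)/(4*(158 - 151)) + 72*(-143)) = 1/((1/4)*(-167 - 158)/7 - 10296) = 1/((1/4)*(1/7)*(-325) - 10296) = 1/(-325/28 - 10296) = 1/(-288613/28) = -28/288613 ≈ -9.7016e-5)
-4576 + U = -4576 - 28/288613 = -1320693116/288613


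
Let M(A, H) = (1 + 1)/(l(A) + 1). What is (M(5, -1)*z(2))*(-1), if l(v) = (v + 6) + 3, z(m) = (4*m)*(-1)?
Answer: 16/15 ≈ 1.0667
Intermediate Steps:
z(m) = -4*m
l(v) = 9 + v (l(v) = (6 + v) + 3 = 9 + v)
M(A, H) = 2/(10 + A) (M(A, H) = (1 + 1)/((9 + A) + 1) = 2/(10 + A))
(M(5, -1)*z(2))*(-1) = ((2/(10 + 5))*(-4*2))*(-1) = ((2/15)*(-8))*(-1) = -16/15*(-1) = 16/15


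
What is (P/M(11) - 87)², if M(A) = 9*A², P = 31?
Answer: 8970362944/1185921 ≈ 7564.0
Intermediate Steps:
(P/M(11) - 87)² = (31/((9*11²)) - 87)² = (31/((9*121)) - 87)² = (31/1089 - 87)² = (-94712/1089)² = 8970362944/1185921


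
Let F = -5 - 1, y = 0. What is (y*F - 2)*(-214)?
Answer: 428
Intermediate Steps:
F = -6
(y*F - 2)*(-214) = (0*(-6) - 2)*(-214) = (0 - 2)*(-214) = -2*(-214) = 428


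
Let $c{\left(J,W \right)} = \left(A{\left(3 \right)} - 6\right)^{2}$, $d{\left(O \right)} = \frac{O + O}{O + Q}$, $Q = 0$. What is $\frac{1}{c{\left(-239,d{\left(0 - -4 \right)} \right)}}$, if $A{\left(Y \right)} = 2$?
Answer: $\frac{1}{16} \approx 0.0625$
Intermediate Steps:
$d{\left(O \right)} = 2$ ($d{\left(O \right)} = \frac{O + O}{O + 0} = \frac{2 O}{O} = 2$)
$c{\left(J,W \right)} = 16$ ($c{\left(J,W \right)} = \left(2 - 6\right)^{2} = \left(-4\right)^{2} = 16$)
$\frac{1}{c{\left(-239,d{\left(0 - -4 \right)} \right)}} = \frac{1}{16}$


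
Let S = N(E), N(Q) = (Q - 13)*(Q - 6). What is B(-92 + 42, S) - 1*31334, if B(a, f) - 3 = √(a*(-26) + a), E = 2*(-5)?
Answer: -31331 + 25*√2 ≈ -31296.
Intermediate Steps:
E = -10
N(Q) = (-13 + Q)*(-6 + Q)
S = 368 (S = 78 + (-10)² - 19*(-10) = 78 + 100 + 190 = 368)
B(a, f) = 3 + 5*√(-a) (B(a, f) = 3 + √(a*(-26) + a) = 3 + √(-26*a + a) = 3 + √(-25*a) = 3 + 5*√(-a))
B(-92 + 42, S) - 1*31334 = (3 + 5*√(-(-92 + 42))) - 1*31334 = (3 + 5*√(-1*(-50))) - 31334 = (3 + 5*√50) - 31334 = (3 + 5*(5*√2)) - 31334 = (3 + 25*√2) - 31334 = -31331 + 25*√2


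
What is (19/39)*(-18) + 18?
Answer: 120/13 ≈ 9.2308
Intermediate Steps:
(19/39)*(-18) + 18 = -114/13 + 18 = 120/13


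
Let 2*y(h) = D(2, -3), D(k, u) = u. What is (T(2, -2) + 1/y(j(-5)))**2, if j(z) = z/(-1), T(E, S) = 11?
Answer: 961/9 ≈ 106.78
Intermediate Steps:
j(z) = -z (j(z) = z*(-1) = -z)
y(h) = -3/2 (y(h) = (1/2)*(-3) = -3/2)
(T(2, -2) + 1/y(j(-5)))**2 = (11 + 1/(-3/2))**2 = (11 - 2/3)**2 = (31/3)**2 = 961/9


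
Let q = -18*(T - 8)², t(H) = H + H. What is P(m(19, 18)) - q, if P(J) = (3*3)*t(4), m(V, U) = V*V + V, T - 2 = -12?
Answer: 5904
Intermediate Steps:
T = -10 (T = 2 - 12 = -10)
m(V, U) = V + V² (m(V, U) = V² + V = V + V²)
t(H) = 2*H
q = -5832 (q = -18*(-10 - 8)² = -18*(-18)² = -18*324 = -5832)
P(J) = 72 (P(J) = (3*3)*(2*4) = 9*8 = 72)
P(m(19, 18)) - q = 72 - 1*(-5832) = 72 + 5832 = 5904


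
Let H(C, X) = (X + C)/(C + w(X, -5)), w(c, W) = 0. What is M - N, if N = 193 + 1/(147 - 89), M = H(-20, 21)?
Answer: -111979/580 ≈ -193.07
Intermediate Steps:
H(C, X) = (C + X)/C (H(C, X) = (X + C)/(C + 0) = (C + X)/C)
M = -1/20 (M = (-20 + 21)/(-20) = -1/20*1 = -1/20 ≈ -0.050000)
N = 11195/58 (N = 193 + 1/58 = 11195/58 ≈ 193.02)
M - N = -1/20 - 1*11195/58 = -1/20 - 11195/58 = -111979/580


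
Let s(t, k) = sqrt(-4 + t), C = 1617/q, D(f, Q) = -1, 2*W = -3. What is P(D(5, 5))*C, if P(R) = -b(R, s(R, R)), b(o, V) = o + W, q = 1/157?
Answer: 1269345/2 ≈ 6.3467e+5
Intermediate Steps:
W = -3/2 (W = (1/2)*(-3) = -3/2 ≈ -1.5000)
q = 1/157 ≈ 0.0063694
C = 253869 (C = 1617/(1/157) = 1617*157 = 253869)
b(o, V) = -3/2 + o (b(o, V) = o - 3/2 = -3/2 + o)
P(R) = 3/2 - R (P(R) = -(-3/2 + R) = 3/2 - R)
P(D(5, 5))*C = (3/2 - 1*(-1))*253869 = (3/2 + 1)*253869 = (5/2)*253869 = 1269345/2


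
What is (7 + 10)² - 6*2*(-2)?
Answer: 313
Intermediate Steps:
(7 + 10)² - 6*2*(-2) = 17² - 12*(-2) = 289 - 1*(-24) = 289 + 24 = 313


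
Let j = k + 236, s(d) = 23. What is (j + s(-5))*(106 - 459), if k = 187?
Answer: -157438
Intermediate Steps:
j = 423 (j = 187 + 236 = 423)
(j + s(-5))*(106 - 459) = (423 + 23)*(106 - 459) = 446*(-353) = -157438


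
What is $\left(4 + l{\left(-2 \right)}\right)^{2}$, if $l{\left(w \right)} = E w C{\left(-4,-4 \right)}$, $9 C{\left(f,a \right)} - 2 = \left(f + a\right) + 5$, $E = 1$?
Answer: $\frac{1444}{81} \approx 17.827$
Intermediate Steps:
$C{\left(f,a \right)} = \frac{7}{9} + \frac{a}{9} + \frac{f}{9}$ ($C{\left(f,a \right)} = \frac{2}{9} + \frac{\left(f + a\right) + 5}{9} = \frac{2}{9} + \frac{\left(a + f\right) + 5}{9} = \frac{2}{9} + \frac{5 + a + f}{9} = \frac{2}{9} + \left(\frac{5}{9} + \frac{a}{9} + \frac{f}{9}\right) = \frac{7}{9} + \frac{a}{9} + \frac{f}{9}$)
$l{\left(w \right)} = - \frac{w}{9}$ ($l{\left(w \right)} = 1 w \left(\frac{7}{9} + \frac{1}{9} \left(-4\right) + \frac{1}{9} \left(-4\right)\right) = w \left(\frac{7}{9} - \frac{4}{9} - \frac{4}{9}\right) = w \left(- \frac{1}{9}\right) = - \frac{w}{9}$)
$\left(4 + l{\left(-2 \right)}\right)^{2} = \left(4 - - \frac{2}{9}\right)^{2} = \left(4 + \frac{2}{9}\right)^{2} = \left(\frac{38}{9}\right)^{2} = \frac{1444}{81}$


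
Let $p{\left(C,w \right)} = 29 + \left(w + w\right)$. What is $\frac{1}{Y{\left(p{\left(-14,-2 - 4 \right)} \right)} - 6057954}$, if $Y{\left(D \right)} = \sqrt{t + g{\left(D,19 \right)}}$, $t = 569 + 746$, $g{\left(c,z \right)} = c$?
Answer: $- \frac{336553}{2038822592488} - \frac{\sqrt{37}}{6116467777464} \approx -1.6507 \cdot 10^{-7}$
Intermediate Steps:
$t = 1315$
$p{\left(C,w \right)} = 29 + 2 w$
$Y{\left(D \right)} = \sqrt{1315 + D}$
$\frac{1}{Y{\left(p{\left(-14,-2 - 4 \right)} \right)} - 6057954} = \frac{1}{\sqrt{1315 + \left(29 + 2 \left(-2 - 4\right)\right)} - 6057954} = \frac{1}{\sqrt{1315 + \left(29 + 2 \left(-6\right)\right)} - 6057954} = \frac{1}{\sqrt{1315 + \left(29 - 12\right)} - 6057954} = \frac{1}{\sqrt{1315 + 17} - 6057954} = \frac{1}{\sqrt{1332} - 6057954} = \frac{1}{6 \sqrt{37} - 6057954} = \frac{1}{-6057954 + 6 \sqrt{37}}$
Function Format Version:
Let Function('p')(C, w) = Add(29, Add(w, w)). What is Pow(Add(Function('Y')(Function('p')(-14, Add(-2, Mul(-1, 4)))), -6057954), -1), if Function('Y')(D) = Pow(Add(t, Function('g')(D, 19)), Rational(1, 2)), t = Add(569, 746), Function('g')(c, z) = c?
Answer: Add(Rational(-336553, 2038822592488), Mul(Rational(-1, 6116467777464), Pow(37, Rational(1, 2)))) ≈ -1.6507e-7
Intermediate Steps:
t = 1315
Function('p')(C, w) = Add(29, Mul(2, w))
Function('Y')(D) = Pow(Add(1315, D), Rational(1, 2))
Pow(Add(Function('Y')(Function('p')(-14, Add(-2, Mul(-1, 4)))), -6057954), -1) = Pow(Add(Pow(Add(1315, Add(29, Mul(2, Add(-2, Mul(-1, 4))))), Rational(1, 2)), -6057954), -1) = Pow(Add(Pow(Add(1315, Add(29, Mul(2, Add(-2, -4)))), Rational(1, 2)), -6057954), -1) = Pow(Add(Pow(Add(1315, Add(29, Mul(2, -6))), Rational(1, 2)), -6057954), -1) = Pow(Add(Pow(Add(1315, Add(29, -12)), Rational(1, 2)), -6057954), -1) = Pow(Add(Pow(Add(1315, 17), Rational(1, 2)), -6057954), -1) = Pow(Add(Pow(1332, Rational(1, 2)), -6057954), -1) = Pow(Add(Mul(6, Pow(37, Rational(1, 2))), -6057954), -1) = Pow(Add(-6057954, Mul(6, Pow(37, Rational(1, 2)))), -1)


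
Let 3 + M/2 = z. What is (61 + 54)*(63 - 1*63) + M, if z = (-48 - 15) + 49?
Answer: -34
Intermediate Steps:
z = -14 (z = -63 + 49 = -14)
M = -34 (M = -6 + 2*(-14) = -6 - 28 = -34)
(61 + 54)*(63 - 1*63) + M = (61 + 54)*(63 - 1*63) - 34 = 115*(63 - 63) - 34 = 115*0 - 34 = 0 - 34 = -34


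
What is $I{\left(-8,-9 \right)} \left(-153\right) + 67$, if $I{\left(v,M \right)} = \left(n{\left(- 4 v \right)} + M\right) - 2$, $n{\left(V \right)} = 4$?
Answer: $1138$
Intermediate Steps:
$I{\left(v,M \right)} = 2 + M$ ($I{\left(v,M \right)} = \left(4 + M\right) - 2 = 2 + M$)
$I{\left(-8,-9 \right)} \left(-153\right) + 67 = \left(2 - 9\right) \left(-153\right) + 67 = \left(-7\right) \left(-153\right) + 67 = 1071 + 67 = 1138$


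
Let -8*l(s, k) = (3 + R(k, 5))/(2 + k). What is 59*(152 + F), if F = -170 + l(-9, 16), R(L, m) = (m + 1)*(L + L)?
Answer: -54811/48 ≈ -1141.9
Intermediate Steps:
R(L, m) = 2*L*(1 + m) (R(L, m) = (1 + m)*(2*L) = 2*L*(1 + m))
l(s, k) = -(3 + 12*k)/(8*(2 + k)) (l(s, k) = -(3 + 2*k*(1 + 5))/(8*(2 + k)) = -(3 + 2*k*6)/(8*(2 + k)) = -(3 + 12*k)/(8*(2 + k)))
F = -8225/48 (F = -170 + 3*(-1 - 4*16)/(8*(2 + 16)) = -170 + (3/8)*(-1 - 64)/18 = -170 + (3/8)*(1/18)*(-65) = -170 - 65/48 = -8225/48 ≈ -171.35)
59*(152 + F) = 59*(152 - 8225/48) = 59*(-929/48) = -54811/48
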